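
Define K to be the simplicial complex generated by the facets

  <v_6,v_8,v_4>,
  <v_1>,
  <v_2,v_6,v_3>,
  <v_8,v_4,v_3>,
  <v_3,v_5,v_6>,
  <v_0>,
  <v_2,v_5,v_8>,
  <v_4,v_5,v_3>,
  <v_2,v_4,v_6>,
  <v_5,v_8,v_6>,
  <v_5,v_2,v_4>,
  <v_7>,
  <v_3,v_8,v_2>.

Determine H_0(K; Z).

H_0 = Z^4.

Fix the vertex order v_0 < v_1 < v_2 < v_3 < v_4 < v_5 < v_6 < v_7 < v_8 and write every simplex with vertices in increasing order. Then dim K = 2 and the simplices of K are:

  0-simplices (9): [v_0], [v_1], [v_2], [v_3], [v_4], [v_5], [v_6], [v_7], [v_8]
  1-simplices (15): (15 of them)
  2-simplices (10): [v_2,v_3,v_6], [v_2,v_3,v_8], [v_2,v_4,v_5], [v_2,v_4,v_6], [v_2,v_5,v_8], [v_3,v_4,v_5], [v_3,v_4,v_8], [v_3,v_5,v_6], [v_4,v_6,v_8], [v_5,v_6,v_8]

giving chain groups C_0 ≅ Z^9, C_1 ≅ Z^15, C_2 ≅ Z^10.

The boundary map ∂_1: C_1 → C_0 is given by ∂[p,q] = [q] − [p]. For instance
  ∂[v_3,v_5] = [v_5] − [v_3].
This gives a 9×15 integer matrix of rank 5; reducing to Smith normal form yields diagonal entries (1,1,1,1,1).

∂_2: C_2 → C_1 maps a triangle to the signed sum of its edges. For instance
  ∂[v_4,v_6,v_8] = [v_6,v_8] − [v_4,v_8] + [v_4,v_6],
  ∂[v_2,v_5,v_8] = [v_5,v_8] − [v_2,v_8] + [v_2,v_5].
As a 15×10 matrix over Z this has rank 10, with invariant factors (1,1,1,1,1,1,1,1,1,2).

From H_k ≅ ker(∂_k) / im(∂_{k+1}) we obtain:

  H_0: rank C_0 − rank ∂_1 = 9 − 5 = 4, and the invariant factors of ∂_1 are all 1, so H_0 ≅ Z^4.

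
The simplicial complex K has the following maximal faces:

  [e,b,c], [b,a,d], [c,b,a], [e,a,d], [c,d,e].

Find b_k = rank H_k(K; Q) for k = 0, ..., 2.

Fix the vertex order a < b < c < d < e and write every simplex with vertices in increasing order. Then dim K = 2 and the simplices of K are:

  0-simplices (5): a, b, c, d, e
  1-simplices (10): ab, ac, ad, ae, bc, bd, be, cd, ce, de
  2-simplices (5): abc, abd, ade, bce, cde

so the chain groups are C_0 ≅ Z^5, C_1 ≅ Z^10, C_2 ≅ Z^5.

The boundary map ∂_1: C_1 → C_0 is given by ∂[p,q] = [q] − [p].
As a 5×10 matrix over Z this has rank 4, with invariant factors (1,1,1,1).

Boundary ∂_2: C_2 → C_1 sends each 2-simplex [p,q,r] to [q,r] − [p,r] + [p,q]. For instance
  ∂cde = de − ce + cd,
  ∂ade = de − ae + ad.
The resulting 10×5 matrix has rank 5, and its Smith normal form has invariant factors (1,1,1,1,1).

From H_k ≅ ker(∂_k) / im(∂_{k+1}) we obtain:

  H_0: rank C_0 − rank ∂_1 = 5 − 4 = 1, and the invariant factors of ∂_1 are all 1, so H_0 ≅ Z.
  H_1: rank ker ∂_1 − rank ∂_2 = (10 − 4) − 5 = 1, and the invariant factors of ∂_2 are all 1, so H_1 ≅ Z.
  H_2: rank ker ∂_2 − rank ∂_3 = (5 − 5) − 0 = 0, and there is no ∂_3, so H_2 ≅ 0.

Hence the Betti numbers are b_0 = 1, b_1 = 1, b_2 = 0.

b_0 = 1, b_1 = 1, b_2 = 0.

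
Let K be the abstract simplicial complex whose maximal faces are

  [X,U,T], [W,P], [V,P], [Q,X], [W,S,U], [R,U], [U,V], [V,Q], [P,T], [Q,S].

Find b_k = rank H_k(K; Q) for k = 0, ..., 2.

Take the total order P < Q < R < S < T < U < V < W < X on the vertex set. Then K (dimension 2) consists of the simplices:

  0-simplices (9): P, Q, R, S, T, U, V, W, X
  1-simplices (14): PT, PV, PW, QS, QV, QX, RU, SU, SW, TU, TX, UV, UW, UX
  2-simplices (2): SUW, TUX

Hence C_0 ≅ Z^9, C_1 ≅ Z^14, C_2 ≅ Z^2.

The boundary map ∂_1: C_1 → C_0 is given by ∂[p,q] = [q] − [p]. For instance
  ∂RU = U − R.
As a 9×14 matrix over Z this has rank 8, with invariant factors (1,1,1,1,1,1,1,1).

∂_2: C_2 → C_1 acts by ∂[p,q,r] = [q,r] − [p,r] + [p,q]. For instance
  ∂TUX = UX − TX + TU,
  ∂SUW = UW − SW + SU.
As a 14×2 matrix over Z this has rank 2, with invariant factors (1,1).

Reading off H_k = ker ∂_k / im ∂_{k+1}:

  H_0: rank C_0 − rank ∂_1 = 9 − 8 = 1, and the invariant factors of ∂_1 are all 1, so H_0 ≅ Z.
  H_1: rank ker ∂_1 − rank ∂_2 = (14 − 8) − 2 = 4, and the invariant factors of ∂_2 are all 1, so H_1 ≅ Z^4.
  H_2: rank ker ∂_2 − rank ∂_3 = (2 − 2) − 0 = 0, and there is no ∂_3, so H_2 ≅ 0.

Hence the Betti numbers are b_0 = 1, b_1 = 4, b_2 = 0.

b_0 = 1, b_1 = 4, b_2 = 0.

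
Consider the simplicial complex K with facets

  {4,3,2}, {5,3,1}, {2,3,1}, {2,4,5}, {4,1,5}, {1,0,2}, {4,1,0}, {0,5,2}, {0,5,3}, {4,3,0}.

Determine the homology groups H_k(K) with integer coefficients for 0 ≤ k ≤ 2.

H_0 = Z,  H_1 = Z_2,  H_2 = 0.

Order the vertices as 0 < 1 < 2 < 3 < 4 < 5. Listing each simplex with vertices in this order, K has dimension 2 with simplices:

  0-simplices (6): [0], [1], [2], [3], [4], [5]
  1-simplices (15): [0,1], [0,2], [0,3], [0,4], [0,5], [1,2], [1,3], [1,4], [1,5], [2,3], [2,4], [2,5], [3,4], [3,5], [4,5]
  2-simplices (10): [0,1,2], [0,1,4], [0,2,5], [0,3,4], [0,3,5], [1,2,3], [1,3,5], [1,4,5], [2,3,4], [2,4,5]

so the chain groups are C_0 ≅ Z^6, C_1 ≅ Z^15, C_2 ≅ Z^10.

The boundary map ∂_1: C_1 → C_0 maps an edge to its endpoints' difference, ∂[p,q] = q − p.
The resulting 6×15 matrix has rank 5, and its Smith normal form has invariant factors (1,1,1,1,1).

∂_2: C_2 → C_1 sends each 2-simplex [p,q,r] to [q,r] − [p,r] + [p,q]. For instance
  ∂[1,2,3] = [2,3] − [1,3] + [1,2],
  ∂[0,1,4] = [1,4] − [0,4] + [0,1].
The 15×10 boundary matrix has rank 10 and Smith normal form diag(1,1,1,1,1,1,1,1,1,2).

Computing H_k = (kernel of ∂_k) / (image of ∂_{k+1}):

  H_0: rank C_0 − rank ∂_1 = 6 − 5 = 1, and the invariant factors of ∂_1 are all 1, so H_0 = Z.
  H_1: rank ker ∂_1 − rank ∂_2 = (15 − 5) − 10 = 0, and ∂_2 has invariant factor 2 > 1, so H_1 = Z_2.
  H_2: rank ker ∂_2 − rank ∂_3 = (10 − 10) − 0 = 0, and there is no ∂_3, so H_2 = 0.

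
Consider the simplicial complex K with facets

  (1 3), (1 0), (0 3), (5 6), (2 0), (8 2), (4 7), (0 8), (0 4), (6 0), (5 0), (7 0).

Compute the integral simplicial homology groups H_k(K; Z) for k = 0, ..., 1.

Take the total order 0 < 1 < 2 < 3 < 4 < 5 < 6 < 7 < 8 on the vertex set. Then K (dimension 1) consists of the simplices:

  0-simplices (9): [0], [1], [2], [3], [4], [5], [6], [7], [8]
  1-simplices (12): [0,1], [0,2], [0,3], [0,4], [0,5], [0,6], [0,7], [0,8], [1,3], [2,8], [4,7], [5,6]

giving chain groups C_0 ≅ Z^9, C_1 ≅ Z^12.

Boundary ∂_1: C_1 → C_0 sends each edge [p,q] (with p < q) to q − p.
The resulting 9×12 matrix has rank 8, and its Smith normal form has invariant factors (1,1,1,1,1,1,1,1).

Computing H_k = (kernel of ∂_k) / (image of ∂_{k+1}):

  H_0: rank C_0 − rank ∂_1 = 9 − 8 = 1, and the invariant factors of ∂_1 are all 1, so H_0 = Z.
  H_1: rank ker ∂_1 − rank ∂_2 = (12 − 8) − 0 = 4, and there is no ∂_2, so H_1 = Z^4.

(K is a triangulation of a wedge of 4 circles.)

H_0 ≅ Z,  H_1 ≅ Z^4.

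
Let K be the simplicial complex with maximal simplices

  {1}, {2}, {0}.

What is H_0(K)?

We work with the vertex ordering 0 < 1 < 2. The simplices of K, each written with vertices in increasing order, are:

  0-simplices (3): [0], [1], [2]

Hence C_0 ≅ Z^3.

Now H_k = ker ∂_k / im ∂_{k+1}, so:

  H_0: rank C_0 − rank ∂_1 = 3 − 0 = 3, and there is no ∂_1, so H_0 ≅ Z^3.

H_0 = Z^3.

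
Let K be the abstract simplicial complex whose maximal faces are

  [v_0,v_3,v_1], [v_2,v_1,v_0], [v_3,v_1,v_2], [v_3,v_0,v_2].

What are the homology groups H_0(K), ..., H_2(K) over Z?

H_0 = Z,  H_1 = 0,  H_2 = Z.

We work with the vertex ordering v_0 < v_1 < v_2 < v_3. The simplices of K, each written with vertices in increasing order, are:

  0-simplices (4): [v_0], [v_1], [v_2], [v_3]
  1-simplices (6): [v_0,v_1], [v_0,v_2], [v_0,v_3], [v_1,v_2], [v_1,v_3], [v_2,v_3]
  2-simplices (4): [v_0,v_1,v_2], [v_0,v_1,v_3], [v_0,v_2,v_3], [v_1,v_2,v_3]

Hence C_0 ≅ Z^4, C_1 ≅ Z^6, C_2 ≅ Z^4.

Boundary ∂_1: C_1 → C_0 is given by ∂[p,q] = [q] − [p].
The resulting 4×6 matrix has rank 3, and its Smith normal form has invariant factors (1,1,1).

Boundary ∂_2: C_2 → C_1 maps a triangle to the signed sum of its edges. For instance
  ∂[v_0,v_2,v_3] = [v_2,v_3] − [v_0,v_3] + [v_0,v_2],
  ∂[v_1,v_2,v_3] = [v_2,v_3] − [v_1,v_3] + [v_1,v_2].
As a 6×4 matrix over Z this has rank 3, with invariant factors (1,1,1).

From H_k ≅ ker(∂_k) / im(∂_{k+1}) we obtain:

  H_0: rank C_0 − rank ∂_1 = 4 − 3 = 1, and the invariant factors of ∂_1 are all 1, so H_0 = Z.
  H_1: rank ker ∂_1 − rank ∂_2 = (6 − 3) − 3 = 0, and the invariant factors of ∂_2 are all 1, so H_1 = 0.
  H_2: rank ker ∂_2 − rank ∂_3 = (4 − 3) − 0 = 1, and there is no ∂_3, so H_2 = Z.

(K is a triangulation of the 2-sphere S^2.)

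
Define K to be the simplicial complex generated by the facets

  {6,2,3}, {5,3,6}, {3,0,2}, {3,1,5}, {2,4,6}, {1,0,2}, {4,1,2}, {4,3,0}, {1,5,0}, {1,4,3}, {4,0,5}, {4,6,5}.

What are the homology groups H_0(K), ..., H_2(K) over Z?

H_0 = Z,  H_1 = Z/2Z,  H_2 = 0.

Order the vertices as 0 < 1 < 2 < 3 < 4 < 5 < 6. Listing each simplex with vertices in this order, K has dimension 2 with simplices:

  0-simplices (7): [0], [1], [2], [3], [4], [5], [6]
  1-simplices (18): [0,1], [0,2], [0,3], [0,4], [0,5], [1,2], [1,3], [1,4], [1,5], [2,3], [2,4], [2,6], [3,4], [3,5], [3,6], [4,5], [4,6], [5,6]
  2-simplices (12): [0,1,2], [0,1,5], [0,2,3], [0,3,4], [0,4,5], [1,2,4], [1,3,4], [1,3,5], [2,3,6], [2,4,6], [3,5,6], [4,5,6]

Hence C_0 ≅ Z^7, C_1 ≅ Z^18, C_2 ≅ Z^12.

Boundary ∂_1: C_1 → C_0 is given by ∂[p,q] = [q] − [p]. For instance
  ∂[0,5] = [5] − [0].
As a 7×18 matrix over Z this has rank 6, with invariant factors (1,1,1,1,1,1).

The boundary map ∂_2: C_2 → C_1 acts by ∂[p,q,r] = [q,r] − [p,r] + [p,q]. For instance
  ∂[3,5,6] = [5,6] − [3,6] + [3,5],
  ∂[1,3,4] = [3,4] − [1,4] + [1,3].
The resulting 18×12 matrix has rank 12, and its Smith normal form has invariant factors (1,1,1,1,1,1,1,1,1,1,1,2).

Reading off H_k = ker ∂_k / im ∂_{k+1}:

  H_0: rank C_0 − rank ∂_1 = 7 − 6 = 1, and the invariant factors of ∂_1 are all 1, so H_0 ≅ Z.
  H_1: rank ker ∂_1 − rank ∂_2 = (18 − 6) − 12 = 0, and ∂_2 has invariant factor 2 > 1, so H_1 ≅ Z/2Z.
  H_2: rank ker ∂_2 − rank ∂_3 = (12 − 12) − 0 = 0, and there is no ∂_3, so H_2 ≅ 0.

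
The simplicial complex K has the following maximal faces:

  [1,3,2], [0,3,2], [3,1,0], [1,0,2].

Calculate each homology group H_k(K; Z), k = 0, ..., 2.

K has 4 vertices, 6 edges, 4 triangles.
rank ∂_0 = 0, rank ∂_1 = 3 ⇒ b_0 = 4 − 0 − 3 = 1; all invariant factors of ∂_1 are 1 so no torsion. So H_0 ≅ Z.
rank ∂_1 = 3, rank ∂_2 = 3 ⇒ b_1 = 6 − 3 − 3 = 0; all invariant factors of ∂_2 are 1 so no torsion. So H_1 ≅ 0.
rank ∂_2 = 3, rank ∂_3 = 0 ⇒ b_2 = 4 − 3 − 0 = 1. So H_2 ≅ Z.

H_0 ≅ Z,  H_1 = 0,  H_2 ≅ Z.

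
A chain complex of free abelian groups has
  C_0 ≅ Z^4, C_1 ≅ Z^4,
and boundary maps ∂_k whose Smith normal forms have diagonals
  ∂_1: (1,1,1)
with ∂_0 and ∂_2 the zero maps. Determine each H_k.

H_0: b_0 = 4 − 0 − 3 = 1; torsion from ∂_1 factors > 1: none. So H_0 ≅ Z.
H_1: b_1 = 4 − 3 − 0 = 1; torsion from ∂_2 factors > 1: none. So H_1 ≅ Z.

H_0 ≅ Z,  H_1 ≅ Z.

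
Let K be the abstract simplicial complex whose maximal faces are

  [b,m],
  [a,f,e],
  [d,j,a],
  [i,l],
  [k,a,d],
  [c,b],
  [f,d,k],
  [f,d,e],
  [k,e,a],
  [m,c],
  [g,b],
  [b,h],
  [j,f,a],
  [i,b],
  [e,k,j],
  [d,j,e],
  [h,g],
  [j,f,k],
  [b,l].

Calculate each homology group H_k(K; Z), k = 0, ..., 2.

K has 13 vertices, 24 edges, 10 triangles.
rank ∂_0 = 0, rank ∂_1 = 11 ⇒ b_0 = 13 − 0 − 11 = 2; all invariant factors of ∂_1 are 1 so no torsion. So H_0 = Z^2.
rank ∂_1 = 11, rank ∂_2 = 10 ⇒ b_1 = 24 − 11 − 10 = 3; ∂_2 has invariant factor(s) [2] giving torsion. So H_1 = Z^3 ⊕ Z/2Z.
rank ∂_2 = 10, rank ∂_3 = 0 ⇒ b_2 = 10 − 10 − 0 = 0. So H_2 = 0.

H_0 ≅ Z^2,  H_1 ≅ Z^3 ⊕ Z/2Z,  H_2 = 0.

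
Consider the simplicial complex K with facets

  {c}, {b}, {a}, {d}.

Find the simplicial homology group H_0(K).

Fix the vertex order a < b < c < d and write every simplex with vertices in increasing order. Then dim K = 0 and the simplices of K are:

  0-simplices (4): a, b, c, d

Hence C_0 ≅ Z^4.

Now H_k = ker ∂_k / im ∂_{k+1}, so:

  H_0: rank C_0 − rank ∂_1 = 4 − 0 = 4, and there is no ∂_1, so H_0 = Z^4.

(K is a triangulation of a set of 4 points.)

H_0 ≅ Z^4.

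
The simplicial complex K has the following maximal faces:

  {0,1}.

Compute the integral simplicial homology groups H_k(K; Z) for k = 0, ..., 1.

H_0 = Z,  H_1 = 0.

Order the vertices as 0 < 1. Listing each simplex with vertices in this order, K has dimension 1 with simplices:

  0-simplices (2): [0], [1]
  1-simplices (1): [0,1]

Hence C_0 ≅ Z^2, C_1 ≅ Z^1.

The boundary map ∂_1: C_1 → C_0 sends each edge [p,q] (with p < q) to q − p. For instance
  ∂[0,1] = [1] − [0].
The resulting 2×1 matrix has rank 1, and its Smith normal form has invariant factors (1).

Reading off H_k = ker ∂_k / im ∂_{k+1}:

  H_0: rank C_0 − rank ∂_1 = 2 − 1 = 1, and the invariant factors of ∂_1 are all 1, so H_0 ≅ Z.
  H_1: rank ker ∂_1 − rank ∂_2 = (1 − 1) − 0 = 0, and there is no ∂_2, so H_1 ≅ 0.

(K is a triangulation of the 1-simplex.)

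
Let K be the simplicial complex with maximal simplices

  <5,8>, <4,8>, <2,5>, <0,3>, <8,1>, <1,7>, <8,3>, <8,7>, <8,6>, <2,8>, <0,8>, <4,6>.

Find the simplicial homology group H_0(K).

Order the vertices as 0 < 1 < 2 < 3 < 4 < 5 < 6 < 7 < 8. Listing each simplex with vertices in this order, K has dimension 1 with simplices:

  0-simplices (9): [0], [1], [2], [3], [4], [5], [6], [7], [8]
  1-simplices (12): [0,3], [0,8], [1,7], [1,8], [2,5], [2,8], [3,8], [4,6], [4,8], [5,8], [6,8], [7,8]

so the chain groups are C_0 ≅ Z^9, C_1 ≅ Z^12.

Boundary ∂_1: C_1 → C_0 maps an edge to its endpoints' difference, ∂[p,q] = q − p.
The 9×12 boundary matrix has rank 8 and Smith normal form diag(1,1,1,1,1,1,1,1).

Computing H_k = (kernel of ∂_k) / (image of ∂_{k+1}):

  H_0: rank C_0 − rank ∂_1 = 9 − 8 = 1, and the invariant factors of ∂_1 are all 1, so H_0 ≅ Z.

(K is a triangulation of a wedge of 4 circles.)

H_0 = Z.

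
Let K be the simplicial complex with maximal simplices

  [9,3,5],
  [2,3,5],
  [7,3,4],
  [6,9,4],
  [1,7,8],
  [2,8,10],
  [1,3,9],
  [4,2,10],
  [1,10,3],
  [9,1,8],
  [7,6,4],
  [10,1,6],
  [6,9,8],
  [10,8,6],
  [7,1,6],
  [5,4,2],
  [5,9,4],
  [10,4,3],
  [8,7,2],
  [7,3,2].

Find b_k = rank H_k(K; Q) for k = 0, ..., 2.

b_0 = 1, b_1 = 1, b_2 = 0.

K has 10 vertices, 30 edges, 20 triangles.
rank ∂_0 = 0, rank ∂_1 = 9 ⇒ b_0 = 10 − 0 − 9 = 1; all invariant factors of ∂_1 are 1 so no torsion. So H_0 = Z.
rank ∂_1 = 9, rank ∂_2 = 20 ⇒ b_1 = 30 − 9 − 20 = 1; ∂_2 has invariant factor(s) [2] giving torsion. So H_1 = Z ⊕ Z/2.
rank ∂_2 = 20, rank ∂_3 = 0 ⇒ b_2 = 20 − 20 − 0 = 0. So H_2 = 0.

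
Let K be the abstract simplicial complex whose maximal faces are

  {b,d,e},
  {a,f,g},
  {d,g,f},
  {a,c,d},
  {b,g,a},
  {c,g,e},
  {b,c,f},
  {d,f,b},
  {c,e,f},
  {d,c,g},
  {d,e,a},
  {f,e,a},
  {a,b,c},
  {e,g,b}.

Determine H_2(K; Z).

K has 7 vertices, 21 edges, 14 triangles.
rank ∂_2 = 13, rank ∂_3 = 0 ⇒ b_2 = 14 − 13 − 0 = 1. So H_2 ≅ Z.

H_2 = Z.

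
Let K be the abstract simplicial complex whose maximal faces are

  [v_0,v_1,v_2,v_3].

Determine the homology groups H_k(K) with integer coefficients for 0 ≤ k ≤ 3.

Take the total order v_0 < v_1 < v_2 < v_3 on the vertex set. Then K (dimension 3) consists of the simplices:

  0-simplices (4): [v_0], [v_1], [v_2], [v_3]
  1-simplices (6): [v_0,v_1], [v_0,v_2], [v_0,v_3], [v_1,v_2], [v_1,v_3], [v_2,v_3]
  2-simplices (4): [v_0,v_1,v_2], [v_0,v_1,v_3], [v_0,v_2,v_3], [v_1,v_2,v_3]
  3-simplices (1): [v_0,v_1,v_2,v_3]

so the chain groups are C_0 ≅ Z^4, C_1 ≅ Z^6, C_2 ≅ Z^4, C_3 ≅ Z^1.

∂_1: C_1 → C_0 maps an edge to its endpoints' difference, ∂[p,q] = q − p.
The resulting 4×6 matrix has rank 3, and its Smith normal form has invariant factors (1,1,1).

∂_2: C_2 → C_1 acts by ∂[p,q,r] = [q,r] − [p,r] + [p,q]. For instance
  ∂[v_0,v_1,v_3] = [v_1,v_3] − [v_0,v_3] + [v_0,v_1],
  ∂[v_0,v_2,v_3] = [v_2,v_3] − [v_0,v_3] + [v_0,v_2].
The 6×4 boundary matrix has rank 3 and Smith normal form diag(1,1,1).

The boundary map ∂_3: C_3 → C_2 sends each 3-simplex σ to the alternating sum Σ_i (−1)^i (σ with its i-th vertex removed). For instance
  ∂[v_0,v_1,v_2,v_3] = [v_1,v_2,v_3] − [v_0,v_2,v_3] + [v_0,v_1,v_3] − [v_0,v_1,v_2].
This gives a 4×1 integer matrix of rank 1; reducing to Smith normal form yields diagonal entries (1).

Reading off H_k = ker ∂_k / im ∂_{k+1}:

  H_0: rank C_0 − rank ∂_1 = 4 − 3 = 1, and the invariant factors of ∂_1 are all 1, so H_0 ≅ Z.
  H_1: rank ker ∂_1 − rank ∂_2 = (6 − 3) − 3 = 0, and the invariant factors of ∂_2 are all 1, so H_1 ≅ 0.
  H_2: rank ker ∂_2 − rank ∂_3 = (4 − 3) − 1 = 0, and the invariant factors of ∂_3 are all 1, so H_2 ≅ 0.
  H_3: rank ker ∂_3 − rank ∂_4 = (1 − 1) − 0 = 0, and there is no ∂_4, so H_3 ≅ 0.

(K is a triangulation of the 3-simplex.)

H_0 ≅ Z,  H_1 = 0,  H_2 = 0,  H_3 = 0.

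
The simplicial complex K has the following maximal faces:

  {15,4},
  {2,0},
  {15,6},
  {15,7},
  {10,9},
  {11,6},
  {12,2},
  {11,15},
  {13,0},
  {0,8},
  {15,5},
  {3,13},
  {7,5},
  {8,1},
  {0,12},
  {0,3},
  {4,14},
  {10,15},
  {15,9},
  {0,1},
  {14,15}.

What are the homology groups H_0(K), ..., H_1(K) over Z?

Order the vertices as 0 < 1 < 2 < 3 < 4 < 5 < 6 < 7 < 8 < 9 < 10 < 11 < 12 < 13 < 14 < 15. Listing each simplex with vertices in this order, K has dimension 1 with simplices:

  0-simplices (16): [0], [1], [2], [3], [4], [5], [6], [7], [8], [9], [10], [11], [12], [13], [14], [15]
  1-simplices (21): (21 of them)

Hence C_0 ≅ Z^16, C_1 ≅ Z^21.

∂_1: C_1 → C_0 is given by ∂[p,q] = [q] − [p]. For instance
  ∂[7,15] = [15] − [7].
This gives a 16×21 integer matrix of rank 14; reducing to Smith normal form yields diagonal entries (1,1,1,1,1,1,1,1,1,1,1,1,1,1).

Now H_k = ker ∂_k / im ∂_{k+1}, so:

  H_0: rank C_0 − rank ∂_1 = 16 − 14 = 2, and the invariant factors of ∂_1 are all 1, so H_0 = Z^2.
  H_1: rank ker ∂_1 − rank ∂_2 = (21 − 14) − 0 = 7, and there is no ∂_2, so H_1 = Z^7.

H_0 = Z^2,  H_1 = Z^7.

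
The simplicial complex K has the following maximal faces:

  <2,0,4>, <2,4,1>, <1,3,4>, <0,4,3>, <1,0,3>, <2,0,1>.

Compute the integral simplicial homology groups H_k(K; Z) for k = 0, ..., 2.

Fix the vertex order 0 < 1 < 2 < 3 < 4 and write every simplex with vertices in increasing order. Then dim K = 2 and the simplices of K are:

  0-simplices (5): [0], [1], [2], [3], [4]
  1-simplices (9): [0,1], [0,2], [0,3], [0,4], [1,2], [1,3], [1,4], [2,4], [3,4]
  2-simplices (6): [0,1,2], [0,1,3], [0,2,4], [0,3,4], [1,2,4], [1,3,4]

giving chain groups C_0 ≅ Z^5, C_1 ≅ Z^9, C_2 ≅ Z^6.

∂_1: C_1 → C_0 sends each edge [p,q] (with p < q) to q − p. For instance
  ∂[3,4] = [4] − [3].
The 5×9 boundary matrix has rank 4 and Smith normal form diag(1,1,1,1).

Boundary ∂_2: C_2 → C_1 sends each 2-simplex [p,q,r] to [q,r] − [p,r] + [p,q]. For instance
  ∂[0,1,3] = [1,3] − [0,3] + [0,1],
  ∂[0,1,2] = [1,2] − [0,2] + [0,1].
The 9×6 boundary matrix has rank 5 and Smith normal form diag(1,1,1,1,1).

Now H_k = ker ∂_k / im ∂_{k+1}, so:

  H_0: rank C_0 − rank ∂_1 = 5 − 4 = 1, and the invariant factors of ∂_1 are all 1, so H_0 = Z.
  H_1: rank ker ∂_1 − rank ∂_2 = (9 − 4) − 5 = 0, and the invariant factors of ∂_2 are all 1, so H_1 = 0.
  H_2: rank ker ∂_2 − rank ∂_3 = (6 − 5) − 0 = 1, and there is no ∂_3, so H_2 = Z.

As a check, the Euler characteristic is 5 − 9 + 6 = 2, which agrees with 1 − 0 + 1 = 2.

H_0 ≅ Z,  H_1 = 0,  H_2 ≅ Z.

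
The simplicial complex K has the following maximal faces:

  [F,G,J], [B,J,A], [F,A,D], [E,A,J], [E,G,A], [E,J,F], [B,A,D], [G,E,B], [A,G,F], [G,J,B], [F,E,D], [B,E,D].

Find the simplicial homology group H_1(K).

H_1 ≅ Z_2.

We work with the vertex ordering A < B < D < E < F < G < J. The simplices of K, each written with vertices in increasing order, are:

  0-simplices (7): A, B, D, E, F, G, J
  1-simplices (18): AB, AD, AE, AF, AG, AJ, BD, BE, BG, BJ, DE, DF, EF, EG, EJ, FG, FJ, GJ
  2-simplices (12): ABD, ABJ, ADF, AEG, AEJ, AFG, BDE, BEG, BGJ, DEF, EFJ, FGJ

Hence C_0 ≅ Z^7, C_1 ≅ Z^18, C_2 ≅ Z^12.

The boundary map ∂_1: C_1 → C_0 sends each edge [p,q] (with p < q) to q − p. For instance
  ∂AE = E − A.
The 7×18 boundary matrix has rank 6 and Smith normal form diag(1,1,1,1,1,1).

Boundary ∂_2: C_2 → C_1 sends each 2-simplex [p,q,r] to [q,r] − [p,r] + [p,q]. For instance
  ∂BDE = DE − BE + BD,
  ∂AEJ = EJ − AJ + AE.
This gives a 18×12 integer matrix of rank 12; reducing to Smith normal form yields diagonal entries (1,1,1,1,1,1,1,1,1,1,1,2).

Computing H_k = (kernel of ∂_k) / (image of ∂_{k+1}):

  H_1: rank ker ∂_1 − rank ∂_2 = (18 − 6) − 12 = 0, and ∂_2 has invariant factor 2 > 1, so H_1 = Z_2.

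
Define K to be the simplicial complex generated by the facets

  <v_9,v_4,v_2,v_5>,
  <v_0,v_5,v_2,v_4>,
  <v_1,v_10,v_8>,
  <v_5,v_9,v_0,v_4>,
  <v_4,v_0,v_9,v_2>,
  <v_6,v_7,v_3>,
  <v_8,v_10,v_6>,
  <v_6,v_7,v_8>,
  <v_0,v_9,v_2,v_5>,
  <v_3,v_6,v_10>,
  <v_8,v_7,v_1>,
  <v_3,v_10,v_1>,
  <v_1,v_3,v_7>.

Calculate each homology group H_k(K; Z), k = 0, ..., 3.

H_0 ≅ Z^2,  H_1 = 0,  H_2 ≅ Z,  H_3 ≅ Z.

Order the vertices as v_0 < v_1 < v_2 < v_3 < v_4 < v_5 < v_6 < v_7 < v_8 < v_9 < v_10. Listing each simplex with vertices in this order, K has dimension 3 with simplices:

  0-simplices (11): [v_0], [v_1], [v_2], [v_3], [v_4], [v_5], [v_6], [v_7], [v_8], [v_9], [v_10]
  1-simplices (22): (22 of them)
  2-simplices (18): (18 of them)
  3-simplices (5): [v_0,v_2,v_4,v_5], [v_0,v_2,v_4,v_9], [v_0,v_2,v_5,v_9], [v_0,v_4,v_5,v_9], [v_2,v_4,v_5,v_9]

so the chain groups are C_0 ≅ Z^11, C_1 ≅ Z^22, C_2 ≅ Z^18, C_3 ≅ Z^5.

The boundary map ∂_1: C_1 → C_0 sends each edge [p,q] (with p < q) to q − p. For instance
  ∂[v_4,v_5] = [v_5] − [v_4].
The 11×22 boundary matrix has rank 9 and Smith normal form diag(1,1,1,1,1,1,1,1,1).

The boundary map ∂_2: C_2 → C_1 sends each 2-simplex [p,q,r] to [q,r] − [p,r] + [p,q]. For instance
  ∂[v_0,v_4,v_9] = [v_4,v_9] − [v_0,v_9] + [v_0,v_4],
  ∂[v_1,v_7,v_8] = [v_7,v_8] − [v_1,v_8] + [v_1,v_7].
The resulting 22×18 matrix has rank 13, and its Smith normal form has invariant factors (1,1,1,1,1,1,1,1,1,1,1,1,1).

∂_3: C_3 → C_2 sends each 3-simplex σ to the alternating sum Σ_i (−1)^i (σ with its i-th vertex removed). For instance
  ∂[v_0,v_2,v_4,v_5] = [v_2,v_4,v_5] − [v_0,v_4,v_5] + [v_0,v_2,v_5] − [v_0,v_2,v_4],
  ∂[v_2,v_4,v_5,v_9] = [v_4,v_5,v_9] − [v_2,v_5,v_9] + [v_2,v_4,v_9] − [v_2,v_4,v_5].
This gives a 18×5 integer matrix of rank 4; reducing to Smith normal form yields diagonal entries (1,1,1,1).

Now H_k = ker ∂_k / im ∂_{k+1}, so:

  H_0: rank C_0 − rank ∂_1 = 11 − 9 = 2, and the invariant factors of ∂_1 are all 1, so H_0 ≅ Z^2.
  H_1: rank ker ∂_1 − rank ∂_2 = (22 − 9) − 13 = 0, and the invariant factors of ∂_2 are all 1, so H_1 ≅ 0.
  H_2: rank ker ∂_2 − rank ∂_3 = (18 − 13) − 4 = 1, and the invariant factors of ∂_3 are all 1, so H_2 ≅ Z.
  H_3: rank ker ∂_3 − rank ∂_4 = (5 − 4) − 0 = 1, and there is no ∂_4, so H_3 ≅ Z.

(K is a triangulation of the disjoint union of the 2-sphere S^2 and the 3-sphere S^3.)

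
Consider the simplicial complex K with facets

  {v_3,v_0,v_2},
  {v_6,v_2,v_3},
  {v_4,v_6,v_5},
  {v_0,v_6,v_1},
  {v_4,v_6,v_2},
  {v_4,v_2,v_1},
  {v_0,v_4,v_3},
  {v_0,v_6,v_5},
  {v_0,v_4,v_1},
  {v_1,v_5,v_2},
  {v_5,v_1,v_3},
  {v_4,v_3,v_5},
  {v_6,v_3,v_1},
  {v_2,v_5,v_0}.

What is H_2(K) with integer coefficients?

Order the vertices as v_0 < v_1 < v_2 < v_3 < v_4 < v_5 < v_6. Listing each simplex with vertices in this order, K has dimension 2 with simplices:

  0-simplices (7): [v_0], [v_1], [v_2], [v_3], [v_4], [v_5], [v_6]
  1-simplices (21): (21 of them)
  2-simplices (14): (14 of them)

giving chain groups C_0 ≅ Z^7, C_1 ≅ Z^21, C_2 ≅ Z^14.

∂_1: C_1 → C_0 sends each edge [p,q] (with p < q) to q − p. For instance
  ∂[v_0,v_2] = [v_2] − [v_0].
The 7×21 boundary matrix has rank 6 and Smith normal form diag(1,1,1,1,1,1).

Boundary ∂_2: C_2 → C_1 sends each 2-simplex [p,q,r] to [q,r] − [p,r] + [p,q]. For instance
  ∂[v_2,v_4,v_6] = [v_4,v_6] − [v_2,v_6] + [v_2,v_4],
  ∂[v_0,v_2,v_5] = [v_2,v_5] − [v_0,v_5] + [v_0,v_2].
The 21×14 boundary matrix has rank 13 and Smith normal form diag(1,1,1,1,1,1,1,1,1,1,1,1,1).

Now H_k = ker ∂_k / im ∂_{k+1}, so:

  H_2: rank ker ∂_2 − rank ∂_3 = (14 − 13) − 0 = 1, and there is no ∂_3, so H_2 = Z.

H_2 ≅ Z.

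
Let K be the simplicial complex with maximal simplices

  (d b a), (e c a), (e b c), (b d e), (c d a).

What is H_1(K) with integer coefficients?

Fix the vertex order a < b < c < d < e and write every simplex with vertices in increasing order. Then dim K = 2 and the simplices of K are:

  0-simplices (5): a, b, c, d, e
  1-simplices (10): ab, ac, ad, ae, bc, bd, be, cd, ce, de
  2-simplices (5): abd, acd, ace, bce, bde

so the chain groups are C_0 ≅ Z^5, C_1 ≅ Z^10, C_2 ≅ Z^5.

The boundary map ∂_1: C_1 → C_0 sends each edge [p,q] (with p < q) to q − p. For instance
  ∂cd = d − c.
The resulting 5×10 matrix has rank 4, and its Smith normal form has invariant factors (1,1,1,1).

The boundary map ∂_2: C_2 → C_1 sends each 2-simplex [p,q,r] to [q,r] − [p,r] + [p,q]. For instance
  ∂bce = ce − be + bc,
  ∂acd = cd − ad + ac.
The resulting 10×5 matrix has rank 5, and its Smith normal form has invariant factors (1,1,1,1,1).

Computing H_k = (kernel of ∂_k) / (image of ∂_{k+1}):

  H_1: rank ker ∂_1 − rank ∂_2 = (10 − 4) − 5 = 1, and the invariant factors of ∂_2 are all 1, so H_1 = Z.

(K is a triangulation of the Möbius band.)

H_1 ≅ Z.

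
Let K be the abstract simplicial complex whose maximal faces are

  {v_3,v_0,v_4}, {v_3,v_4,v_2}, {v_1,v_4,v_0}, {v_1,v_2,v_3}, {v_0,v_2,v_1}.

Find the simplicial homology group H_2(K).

Take the total order v_0 < v_1 < v_2 < v_3 < v_4 on the vertex set. Then K (dimension 2) consists of the simplices:

  0-simplices (5): [v_0], [v_1], [v_2], [v_3], [v_4]
  1-simplices (10): [v_0,v_1], [v_0,v_2], [v_0,v_3], [v_0,v_4], [v_1,v_2], [v_1,v_3], [v_1,v_4], [v_2,v_3], [v_2,v_4], [v_3,v_4]
  2-simplices (5): [v_0,v_1,v_2], [v_0,v_1,v_4], [v_0,v_3,v_4], [v_1,v_2,v_3], [v_2,v_3,v_4]

so the chain groups are C_0 ≅ Z^5, C_1 ≅ Z^10, C_2 ≅ Z^5.

The boundary map ∂_1: C_1 → C_0 maps an edge to its endpoints' difference, ∂[p,q] = q − p. For instance
  ∂[v_3,v_4] = [v_4] − [v_3].
The 5×10 boundary matrix has rank 4 and Smith normal form diag(1,1,1,1).

Boundary ∂_2: C_2 → C_1 sends each 2-simplex [p,q,r] to [q,r] − [p,r] + [p,q]. For instance
  ∂[v_1,v_2,v_3] = [v_2,v_3] − [v_1,v_3] + [v_1,v_2],
  ∂[v_0,v_1,v_4] = [v_1,v_4] − [v_0,v_4] + [v_0,v_1].
As a 10×5 matrix over Z this has rank 5, with invariant factors (1,1,1,1,1).

Reading off H_k = ker ∂_k / im ∂_{k+1}:

  H_2: rank ker ∂_2 − rank ∂_3 = (5 − 5) − 0 = 0, and there is no ∂_3, so H_2 ≅ 0.

H_2 ≅ 0.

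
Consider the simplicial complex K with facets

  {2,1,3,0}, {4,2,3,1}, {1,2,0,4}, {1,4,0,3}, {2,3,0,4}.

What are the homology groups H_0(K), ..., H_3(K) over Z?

Fix the vertex order 0 < 1 < 2 < 3 < 4 and write every simplex with vertices in increasing order. Then dim K = 3 and the simplices of K are:

  0-simplices (5): [0], [1], [2], [3], [4]
  1-simplices (10): [0,1], [0,2], [0,3], [0,4], [1,2], [1,3], [1,4], [2,3], [2,4], [3,4]
  2-simplices (10): [0,1,2], [0,1,3], [0,1,4], [0,2,3], [0,2,4], [0,3,4], [1,2,3], [1,2,4], [1,3,4], [2,3,4]
  3-simplices (5): [0,1,2,3], [0,1,2,4], [0,1,3,4], [0,2,3,4], [1,2,3,4]

giving chain groups C_0 ≅ Z^5, C_1 ≅ Z^10, C_2 ≅ Z^10, C_3 ≅ Z^5.

∂_1: C_1 → C_0 maps an edge to its endpoints' difference, ∂[p,q] = q − p. For instance
  ∂[1,3] = [3] − [1].
The 5×10 boundary matrix has rank 4 and Smith normal form diag(1,1,1,1).

Boundary ∂_2: C_2 → C_1 sends each 2-simplex [p,q,r] to [q,r] − [p,r] + [p,q]. For instance
  ∂[1,3,4] = [3,4] − [1,4] + [1,3],
  ∂[0,3,4] = [3,4] − [0,4] + [0,3].
The 10×10 boundary matrix has rank 6 and Smith normal form diag(1,1,1,1,1,1).

Boundary ∂_3: C_3 → C_2 sends each 3-simplex σ to the alternating sum Σ_i (−1)^i (σ with its i-th vertex removed). For instance
  ∂[0,1,2,3] = [1,2,3] − [0,2,3] + [0,1,3] − [0,1,2],
  ∂[0,2,3,4] = [2,3,4] − [0,3,4] + [0,2,4] − [0,2,3].
The resulting 10×5 matrix has rank 4, and its Smith normal form has invariant factors (1,1,1,1).

Now H_k = ker ∂_k / im ∂_{k+1}, so:

  H_0: rank C_0 − rank ∂_1 = 5 − 4 = 1, and the invariant factors of ∂_1 are all 1, so H_0 ≅ Z.
  H_1: rank ker ∂_1 − rank ∂_2 = (10 − 4) − 6 = 0, and the invariant factors of ∂_2 are all 1, so H_1 ≅ 0.
  H_2: rank ker ∂_2 − rank ∂_3 = (10 − 6) − 4 = 0, and the invariant factors of ∂_3 are all 1, so H_2 ≅ 0.
  H_3: rank ker ∂_3 − rank ∂_4 = (5 − 4) − 0 = 1, and there is no ∂_4, so H_3 ≅ Z.

H_0 ≅ Z,  H_1 = 0,  H_2 = 0,  H_3 ≅ Z.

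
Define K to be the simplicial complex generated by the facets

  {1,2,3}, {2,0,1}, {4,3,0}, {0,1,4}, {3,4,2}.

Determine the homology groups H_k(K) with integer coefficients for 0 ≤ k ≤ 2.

Fix the vertex order 0 < 1 < 2 < 3 < 4 and write every simplex with vertices in increasing order. Then dim K = 2 and the simplices of K are:

  0-simplices (5): [0], [1], [2], [3], [4]
  1-simplices (10): [0,1], [0,2], [0,3], [0,4], [1,2], [1,3], [1,4], [2,3], [2,4], [3,4]
  2-simplices (5): [0,1,2], [0,1,4], [0,3,4], [1,2,3], [2,3,4]

Hence C_0 ≅ Z^5, C_1 ≅ Z^10, C_2 ≅ Z^5.

∂_1: C_1 → C_0 maps an edge to its endpoints' difference, ∂[p,q] = q − p. For instance
  ∂[0,4] = [4] − [0].
The resulting 5×10 matrix has rank 4, and its Smith normal form has invariant factors (1,1,1,1).

∂_2: C_2 → C_1 sends each 2-simplex [p,q,r] to [q,r] − [p,r] + [p,q]. For instance
  ∂[0,3,4] = [3,4] − [0,4] + [0,3],
  ∂[0,1,4] = [1,4] − [0,4] + [0,1].
The resulting 10×5 matrix has rank 5, and its Smith normal form has invariant factors (1,1,1,1,1).

Computing H_k = (kernel of ∂_k) / (image of ∂_{k+1}):

  H_0: rank C_0 − rank ∂_1 = 5 − 4 = 1, and the invariant factors of ∂_1 are all 1, so H_0 ≅ Z.
  H_1: rank ker ∂_1 − rank ∂_2 = (10 − 4) − 5 = 1, and the invariant factors of ∂_2 are all 1, so H_1 ≅ Z.
  H_2: rank ker ∂_2 − rank ∂_3 = (5 − 5) − 0 = 0, and there is no ∂_3, so H_2 ≅ 0.

H_0 ≅ Z,  H_1 ≅ Z,  H_2 = 0.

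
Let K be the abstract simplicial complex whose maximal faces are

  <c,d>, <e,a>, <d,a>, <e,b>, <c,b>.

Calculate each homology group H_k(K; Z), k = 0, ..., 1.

H_0 = Z,  H_1 = Z.

Order the vertices as a < b < c < d < e. Listing each simplex with vertices in this order, K has dimension 1 with simplices:

  0-simplices (5): a, b, c, d, e
  1-simplices (5): ad, ae, bc, be, cd

so the chain groups are C_0 ≅ Z^5, C_1 ≅ Z^5.

The boundary map ∂_1: C_1 → C_0 maps an edge to its endpoints' difference, ∂[p,q] = q − p.
The 5×5 boundary matrix has rank 4 and Smith normal form diag(1,1,1,1).

Now H_k = ker ∂_k / im ∂_{k+1}, so:

  H_0: rank C_0 − rank ∂_1 = 5 − 4 = 1, and the invariant factors of ∂_1 are all 1, so H_0 ≅ Z.
  H_1: rank ker ∂_1 − rank ∂_2 = (5 − 4) − 0 = 1, and there is no ∂_2, so H_1 ≅ Z.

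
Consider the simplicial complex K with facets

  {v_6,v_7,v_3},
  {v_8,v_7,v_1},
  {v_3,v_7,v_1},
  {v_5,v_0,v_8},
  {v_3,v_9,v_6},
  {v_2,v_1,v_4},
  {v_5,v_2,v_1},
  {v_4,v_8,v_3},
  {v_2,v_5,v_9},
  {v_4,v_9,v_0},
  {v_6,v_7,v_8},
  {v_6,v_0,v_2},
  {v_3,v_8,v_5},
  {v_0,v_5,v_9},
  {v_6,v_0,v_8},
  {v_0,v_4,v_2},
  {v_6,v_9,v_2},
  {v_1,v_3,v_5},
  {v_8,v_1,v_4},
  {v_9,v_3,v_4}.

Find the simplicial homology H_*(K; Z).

We work with the vertex ordering v_0 < v_1 < v_2 < v_3 < v_4 < v_5 < v_6 < v_7 < v_8 < v_9. The simplices of K, each written with vertices in increasing order, are:

  0-simplices (10): [v_0], [v_1], [v_2], [v_3], [v_4], [v_5], [v_6], [v_7], [v_8], [v_9]
  1-simplices (30): (30 of them)
  2-simplices (20): (20 of them)

so the chain groups are C_0 ≅ Z^10, C_1 ≅ Z^30, C_2 ≅ Z^20.

Boundary ∂_1: C_1 → C_0 sends each edge [p,q] (with p < q) to q − p. For instance
  ∂[v_0,v_4] = [v_4] − [v_0].
As a 10×30 matrix over Z this has rank 9, with invariant factors (1,1,1,1,1,1,1,1,1).

∂_2: C_2 → C_1 sends each 2-simplex [p,q,r] to [q,r] − [p,r] + [p,q]. For instance
  ∂[v_1,v_2,v_4] = [v_2,v_4] − [v_1,v_4] + [v_1,v_2],
  ∂[v_3,v_4,v_9] = [v_4,v_9] − [v_3,v_9] + [v_3,v_4].
The 30×20 boundary matrix has rank 20 and Smith normal form diag(1,1,1,1,1,1,1,1,1,1,1,1,1,1,1,1,1,1,1,2).

From H_k ≅ ker(∂_k) / im(∂_{k+1}) we obtain:

  H_0: rank C_0 − rank ∂_1 = 10 − 9 = 1, and the invariant factors of ∂_1 are all 1, so H_0 ≅ Z.
  H_1: rank ker ∂_1 − rank ∂_2 = (30 − 9) − 20 = 1, and ∂_2 has invariant factor 2 > 1, so H_1 ≅ Z ⊕ Z_2.
  H_2: rank ker ∂_2 − rank ∂_3 = (20 − 20) − 0 = 0, and there is no ∂_3, so H_2 ≅ 0.

H_0 ≅ Z,  H_1 ≅ Z ⊕ Z_2,  H_2 = 0.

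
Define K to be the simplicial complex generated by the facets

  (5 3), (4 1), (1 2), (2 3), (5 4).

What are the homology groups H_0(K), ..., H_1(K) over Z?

H_0 = Z,  H_1 = Z.

Fix the vertex order 1 < 2 < 3 < 4 < 5 and write every simplex with vertices in increasing order. Then dim K = 1 and the simplices of K are:

  0-simplices (5): [1], [2], [3], [4], [5]
  1-simplices (5): [1,2], [1,4], [2,3], [3,5], [4,5]

giving chain groups C_0 ≅ Z^5, C_1 ≅ Z^5.

∂_1: C_1 → C_0 sends each edge [p,q] (with p < q) to q − p.
The 5×5 boundary matrix has rank 4 and Smith normal form diag(1,1,1,1).

Computing H_k = (kernel of ∂_k) / (image of ∂_{k+1}):

  H_0: rank C_0 − rank ∂_1 = 5 − 4 = 1, and the invariant factors of ∂_1 are all 1, so H_0 = Z.
  H_1: rank ker ∂_1 − rank ∂_2 = (5 − 4) − 0 = 1, and there is no ∂_2, so H_1 = Z.

As a check, the Euler characteristic is 5 − 5 = 0, which agrees with 1 − 1 = 0.
(K is a triangulation of the circle S^1.)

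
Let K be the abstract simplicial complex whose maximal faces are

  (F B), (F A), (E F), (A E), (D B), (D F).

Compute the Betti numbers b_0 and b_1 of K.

b_0 = 1, b_1 = 2.

Take the total order A < B < D < E < F on the vertex set. Then K (dimension 1) consists of the simplices:

  0-simplices (5): A, B, D, E, F
  1-simplices (6): AE, AF, BD, BF, DF, EF

Hence C_0 ≅ Z^5, C_1 ≅ Z^6.

The boundary map ∂_1: C_1 → C_0 sends each edge [p,q] (with p < q) to q − p. For instance
  ∂EF = F − E.
The resulting 5×6 matrix has rank 4, and its Smith normal form has invariant factors (1,1,1,1).

From H_k ≅ ker(∂_k) / im(∂_{k+1}) we obtain:

  H_0: rank C_0 − rank ∂_1 = 5 − 4 = 1, and the invariant factors of ∂_1 are all 1, so H_0 ≅ Z.
  H_1: rank ker ∂_1 − rank ∂_2 = (6 − 4) − 0 = 2, and there is no ∂_2, so H_1 ≅ Z^2.

As a check, the Euler characteristic is 5 − 6 = -1, which agrees with 1 − 2 = -1.
(K is a triangulation of a wedge of 2 circles.)

Hence the Betti numbers are b_0 = 1, b_1 = 2.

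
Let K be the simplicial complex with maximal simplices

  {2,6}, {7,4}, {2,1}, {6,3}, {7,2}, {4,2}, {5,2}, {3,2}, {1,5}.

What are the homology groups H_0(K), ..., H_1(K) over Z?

We work with the vertex ordering 1 < 2 < 3 < 4 < 5 < 6 < 7. The simplices of K, each written with vertices in increasing order, are:

  0-simplices (7): [1], [2], [3], [4], [5], [6], [7]
  1-simplices (9): [1,2], [1,5], [2,3], [2,4], [2,5], [2,6], [2,7], [3,6], [4,7]

so the chain groups are C_0 ≅ Z^7, C_1 ≅ Z^9.

The boundary map ∂_1: C_1 → C_0 is given by ∂[p,q] = [q] − [p]. For instance
  ∂[3,6] = [6] − [3].
The 7×9 boundary matrix has rank 6 and Smith normal form diag(1,1,1,1,1,1).

Reading off H_k = ker ∂_k / im ∂_{k+1}:

  H_0: rank C_0 − rank ∂_1 = 7 − 6 = 1, and the invariant factors of ∂_1 are all 1, so H_0 ≅ Z.
  H_1: rank ker ∂_1 − rank ∂_2 = (9 − 6) − 0 = 3, and there is no ∂_2, so H_1 ≅ Z^3.

As a check, the Euler characteristic is 7 − 9 = -2, which agrees with 1 − 3 = -2.

H_0 ≅ Z,  H_1 ≅ Z^3.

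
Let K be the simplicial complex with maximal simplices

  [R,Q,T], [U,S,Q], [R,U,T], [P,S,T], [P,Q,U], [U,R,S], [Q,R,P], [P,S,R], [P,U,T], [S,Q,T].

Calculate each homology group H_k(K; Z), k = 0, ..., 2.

Fix the vertex order P < Q < R < S < T < U and write every simplex with vertices in increasing order. Then dim K = 2 and the simplices of K are:

  0-simplices (6): P, Q, R, S, T, U
  1-simplices (15): PQ, PR, PS, PT, PU, QR, QS, QT, QU, RS, RT, RU, ST, SU, TU
  2-simplices (10): PQR, PQU, PRS, PST, PTU, QRT, QST, QSU, RSU, RTU

so the chain groups are C_0 ≅ Z^6, C_1 ≅ Z^15, C_2 ≅ Z^10.

Boundary ∂_1: C_1 → C_0 maps an edge to its endpoints' difference, ∂[p,q] = q − p. For instance
  ∂ST = T − S.
This gives a 6×15 integer matrix of rank 5; reducing to Smith normal form yields diagonal entries (1,1,1,1,1).

Boundary ∂_2: C_2 → C_1 acts by ∂[p,q,r] = [q,r] − [p,r] + [p,q]. For instance
  ∂QRT = RT − QT + QR,
  ∂QSU = SU − QU + QS.
This gives a 15×10 integer matrix of rank 10; reducing to Smith normal form yields diagonal entries (1,1,1,1,1,1,1,1,1,2).

From H_k ≅ ker(∂_k) / im(∂_{k+1}) we obtain:

  H_0: rank C_0 − rank ∂_1 = 6 − 5 = 1, and the invariant factors of ∂_1 are all 1, so H_0 ≅ Z.
  H_1: rank ker ∂_1 − rank ∂_2 = (15 − 5) − 10 = 0, and ∂_2 has invariant factor 2 > 1, so H_1 ≅ Z/2Z.
  H_2: rank ker ∂_2 − rank ∂_3 = (10 − 10) − 0 = 0, and there is no ∂_3, so H_2 ≅ 0.

H_0 = Z,  H_1 = Z/2Z,  H_2 = 0.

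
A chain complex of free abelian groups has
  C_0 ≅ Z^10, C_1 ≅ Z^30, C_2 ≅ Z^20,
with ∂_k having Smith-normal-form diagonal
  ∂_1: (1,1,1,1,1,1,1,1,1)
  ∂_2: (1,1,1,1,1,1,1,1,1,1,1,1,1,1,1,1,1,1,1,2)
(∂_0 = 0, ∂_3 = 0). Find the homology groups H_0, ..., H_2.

H_0: b_0 = 10 − 0 − 9 = 1; torsion from ∂_1 factors > 1: none. So H_0 = Z.
H_1: b_1 = 30 − 9 − 20 = 1; torsion from ∂_2 factors > 1: [2]. So H_1 = Z × Z/2.
H_2: b_2 = 20 − 20 − 0 = 0; torsion from ∂_3 factors > 1: none. So H_2 = 0.

H_0 = Z,  H_1 = Z × Z/2,  H_2 = 0.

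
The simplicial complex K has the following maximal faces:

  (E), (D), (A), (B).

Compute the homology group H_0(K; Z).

H_0 = Z^4.

Order the vertices as A < B < D < E. Listing each simplex with vertices in this order, K has dimension 0 with simplices:

  0-simplices (4): A, B, D, E

so the chain groups are C_0 ≅ Z^4.

Reading off H_k = ker ∂_k / im ∂_{k+1}:

  H_0: rank C_0 − rank ∂_1 = 4 − 0 = 4, and there is no ∂_1, so H_0 = Z^4.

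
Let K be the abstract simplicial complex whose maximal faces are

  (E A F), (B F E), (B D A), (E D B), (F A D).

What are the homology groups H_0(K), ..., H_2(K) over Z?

H_0 = Z,  H_1 = Z,  H_2 = 0.

Order the vertices as A < B < D < E < F. Listing each simplex with vertices in this order, K has dimension 2 with simplices:

  0-simplices (5): A, B, D, E, F
  1-simplices (10): AB, AD, AE, AF, BD, BE, BF, DE, DF, EF
  2-simplices (5): ABD, ADF, AEF, BDE, BEF

giving chain groups C_0 ≅ Z^5, C_1 ≅ Z^10, C_2 ≅ Z^5.

The boundary map ∂_1: C_1 → C_0 is given by ∂[p,q] = [q] − [p]. For instance
  ∂AF = F − A.
The 5×10 boundary matrix has rank 4 and Smith normal form diag(1,1,1,1).

The boundary map ∂_2: C_2 → C_1 acts by ∂[p,q,r] = [q,r] − [p,r] + [p,q]. For instance
  ∂BDE = DE − BE + BD,
  ∂AEF = EF − AF + AE.
The 10×5 boundary matrix has rank 5 and Smith normal form diag(1,1,1,1,1).

Reading off H_k = ker ∂_k / im ∂_{k+1}:

  H_0: rank C_0 − rank ∂_1 = 5 − 4 = 1, and the invariant factors of ∂_1 are all 1, so H_0 ≅ Z.
  H_1: rank ker ∂_1 − rank ∂_2 = (10 − 4) − 5 = 1, and the invariant factors of ∂_2 are all 1, so H_1 ≅ Z.
  H_2: rank ker ∂_2 − rank ∂_3 = (5 − 5) − 0 = 0, and there is no ∂_3, so H_2 ≅ 0.

As a check, the Euler characteristic is 5 − 10 + 5 = 0, which agrees with 1 − 1 + 0 = 0.
(K is a triangulation of the Möbius band.)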